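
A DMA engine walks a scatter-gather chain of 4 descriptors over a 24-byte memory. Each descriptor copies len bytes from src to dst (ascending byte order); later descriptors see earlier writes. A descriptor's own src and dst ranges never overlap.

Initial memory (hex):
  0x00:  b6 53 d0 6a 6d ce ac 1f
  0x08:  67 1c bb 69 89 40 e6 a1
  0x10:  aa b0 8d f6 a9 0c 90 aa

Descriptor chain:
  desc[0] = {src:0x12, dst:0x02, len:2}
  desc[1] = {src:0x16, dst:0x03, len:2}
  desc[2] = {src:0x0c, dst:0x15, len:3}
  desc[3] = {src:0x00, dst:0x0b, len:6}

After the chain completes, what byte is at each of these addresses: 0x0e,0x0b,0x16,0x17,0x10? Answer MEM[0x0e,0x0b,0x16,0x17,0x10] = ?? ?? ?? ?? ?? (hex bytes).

#0 dst[0x02+2] := {0x8d,0xf6}
#1 dst[0x03+2] := {0x90,0xaa}
#2 dst[0x15+3] := {0x89,0x40,0xe6}
#3 dst[0x0b+6] := {0xb6,0x53,0x8d,0x90,0xaa,0xce}
query mem[0x0e]=0x90, mem[0x0b]=0xb6, mem[0x16]=0x40, mem[0x17]=0xe6, mem[0x10]=0xce

MEM[0x0e,0x0b,0x16,0x17,0x10] = 90 b6 40 e6 ce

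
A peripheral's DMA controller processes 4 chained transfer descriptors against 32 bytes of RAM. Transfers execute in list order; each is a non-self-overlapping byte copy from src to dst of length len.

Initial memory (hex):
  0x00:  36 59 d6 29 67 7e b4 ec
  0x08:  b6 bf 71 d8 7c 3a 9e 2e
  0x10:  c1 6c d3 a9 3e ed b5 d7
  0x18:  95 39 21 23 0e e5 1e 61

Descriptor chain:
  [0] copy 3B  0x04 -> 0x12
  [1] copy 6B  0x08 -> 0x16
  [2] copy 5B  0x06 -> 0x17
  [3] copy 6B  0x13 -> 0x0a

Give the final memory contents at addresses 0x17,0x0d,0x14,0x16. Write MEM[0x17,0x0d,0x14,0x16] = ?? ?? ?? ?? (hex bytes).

#0 dst[0x12+3] := {0x67,0x7e,0xb4}
#1 dst[0x16+6] := {0xb6,0xbf,0x71,0xd8,0x7c,0x3a}
#2 dst[0x17+5] := {0xb4,0xec,0xb6,0xbf,0x71}
#3 dst[0x0a+6] := {0x7e,0xb4,0xed,0xb6,0xb4,0xec}
query mem[0x17]=0xb4, mem[0x0d]=0xb6, mem[0x14]=0xb4, mem[0x16]=0xb6

MEM[0x17,0x0d,0x14,0x16] = b4 b6 b4 b6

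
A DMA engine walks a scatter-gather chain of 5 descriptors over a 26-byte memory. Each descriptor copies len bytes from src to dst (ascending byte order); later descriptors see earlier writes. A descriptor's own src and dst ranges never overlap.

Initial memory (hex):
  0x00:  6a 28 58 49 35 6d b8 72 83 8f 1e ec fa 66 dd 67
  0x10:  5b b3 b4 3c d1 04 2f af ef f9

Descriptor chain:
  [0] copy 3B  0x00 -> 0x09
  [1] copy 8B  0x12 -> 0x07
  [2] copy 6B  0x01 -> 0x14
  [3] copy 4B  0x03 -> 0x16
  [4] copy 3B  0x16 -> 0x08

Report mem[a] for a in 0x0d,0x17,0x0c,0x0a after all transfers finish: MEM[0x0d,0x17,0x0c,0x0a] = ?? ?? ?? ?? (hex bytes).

MEM[0x0d,0x17,0x0c,0x0a] = ef 35 af 6d

  after D0: wrote 3B at 0x09 = 6a2858
  after D1: wrote 8B at 0x07 = b43cd1042fafeff9
  after D2: wrote 6B at 0x14 = 285849356db8
  after D3: wrote 4B at 0x16 = 49356db8
  after D4: wrote 3B at 0x08 = 49356d
query mem[0x0d]=0xef, mem[0x17]=0x35, mem[0x0c]=0xaf, mem[0x0a]=0x6d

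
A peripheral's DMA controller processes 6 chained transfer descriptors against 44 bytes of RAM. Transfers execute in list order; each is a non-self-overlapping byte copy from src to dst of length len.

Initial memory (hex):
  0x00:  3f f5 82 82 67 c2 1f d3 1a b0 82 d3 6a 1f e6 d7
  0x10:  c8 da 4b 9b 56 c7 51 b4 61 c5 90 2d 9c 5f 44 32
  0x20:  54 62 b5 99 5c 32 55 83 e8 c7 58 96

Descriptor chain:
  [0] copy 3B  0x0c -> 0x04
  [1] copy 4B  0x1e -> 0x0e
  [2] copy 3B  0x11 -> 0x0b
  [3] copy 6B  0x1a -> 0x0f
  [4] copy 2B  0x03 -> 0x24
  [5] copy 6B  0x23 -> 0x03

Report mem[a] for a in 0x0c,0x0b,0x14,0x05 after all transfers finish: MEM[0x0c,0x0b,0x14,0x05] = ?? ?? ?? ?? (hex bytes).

MEM[0x0c,0x0b,0x14,0x05] = 4b 62 32 6a

[0] 0x0c->0x04 len=3 : 6a 1f e6
[1] 0x1e->0x0e len=4 : 44 32 54 62
[2] 0x11->0x0b len=3 : 62 4b 9b
[3] 0x1a->0x0f len=6 : 90 2d 9c 5f 44 32
[4] 0x03->0x24 len=2 : 82 6a
[5] 0x23->0x03 len=6 : 99 82 6a 55 83 e8
query mem[0x0c]=0x4b, mem[0x0b]=0x62, mem[0x14]=0x32, mem[0x05]=0x6a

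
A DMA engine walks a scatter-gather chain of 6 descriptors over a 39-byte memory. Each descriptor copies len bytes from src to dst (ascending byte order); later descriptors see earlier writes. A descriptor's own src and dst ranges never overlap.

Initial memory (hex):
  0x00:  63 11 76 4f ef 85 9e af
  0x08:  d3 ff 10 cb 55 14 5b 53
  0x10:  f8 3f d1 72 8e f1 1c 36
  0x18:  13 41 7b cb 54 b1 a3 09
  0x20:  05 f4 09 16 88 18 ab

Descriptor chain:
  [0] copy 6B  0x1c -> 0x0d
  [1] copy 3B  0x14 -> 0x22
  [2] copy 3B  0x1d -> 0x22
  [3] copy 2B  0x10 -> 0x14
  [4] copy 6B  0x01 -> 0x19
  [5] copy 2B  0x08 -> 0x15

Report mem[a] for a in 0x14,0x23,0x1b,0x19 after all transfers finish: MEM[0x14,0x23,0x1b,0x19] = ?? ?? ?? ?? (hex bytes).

[0] 0x1c->0x0d len=6 : 54 b1 a3 09 05 f4
[1] 0x14->0x22 len=3 : 8e f1 1c
[2] 0x1d->0x22 len=3 : b1 a3 09
[3] 0x10->0x14 len=2 : 09 05
[4] 0x01->0x19 len=6 : 11 76 4f ef 85 9e
[5] 0x08->0x15 len=2 : d3 ff
query mem[0x14]=0x09, mem[0x23]=0xa3, mem[0x1b]=0x4f, mem[0x19]=0x11

MEM[0x14,0x23,0x1b,0x19] = 09 a3 4f 11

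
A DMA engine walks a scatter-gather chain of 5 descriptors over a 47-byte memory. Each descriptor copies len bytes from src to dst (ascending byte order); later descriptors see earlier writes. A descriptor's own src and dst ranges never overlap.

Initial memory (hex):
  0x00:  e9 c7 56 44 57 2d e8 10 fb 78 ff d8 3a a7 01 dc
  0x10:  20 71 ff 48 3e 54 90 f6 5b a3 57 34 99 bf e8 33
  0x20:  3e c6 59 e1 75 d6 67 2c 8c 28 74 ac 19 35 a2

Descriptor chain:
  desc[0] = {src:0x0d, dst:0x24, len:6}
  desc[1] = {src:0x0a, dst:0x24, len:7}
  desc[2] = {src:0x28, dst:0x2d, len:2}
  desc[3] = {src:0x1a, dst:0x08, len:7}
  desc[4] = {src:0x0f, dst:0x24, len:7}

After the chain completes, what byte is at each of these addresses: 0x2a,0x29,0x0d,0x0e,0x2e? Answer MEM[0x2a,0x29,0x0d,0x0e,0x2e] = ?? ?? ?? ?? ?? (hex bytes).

  after D0: wrote 6B at 0x24 = a701dc2071ff
  after D1: wrote 7B at 0x24 = ffd83aa701dc20
  after D2: wrote 2B at 0x2d = 01dc
  after D3: wrote 7B at 0x08 = 573499bfe8333e
  after D4: wrote 7B at 0x24 = dc2071ff483e54
query mem[0x2a]=0x54, mem[0x29]=0x3e, mem[0x0d]=0x33, mem[0x0e]=0x3e, mem[0x2e]=0xdc

MEM[0x2a,0x29,0x0d,0x0e,0x2e] = 54 3e 33 3e dc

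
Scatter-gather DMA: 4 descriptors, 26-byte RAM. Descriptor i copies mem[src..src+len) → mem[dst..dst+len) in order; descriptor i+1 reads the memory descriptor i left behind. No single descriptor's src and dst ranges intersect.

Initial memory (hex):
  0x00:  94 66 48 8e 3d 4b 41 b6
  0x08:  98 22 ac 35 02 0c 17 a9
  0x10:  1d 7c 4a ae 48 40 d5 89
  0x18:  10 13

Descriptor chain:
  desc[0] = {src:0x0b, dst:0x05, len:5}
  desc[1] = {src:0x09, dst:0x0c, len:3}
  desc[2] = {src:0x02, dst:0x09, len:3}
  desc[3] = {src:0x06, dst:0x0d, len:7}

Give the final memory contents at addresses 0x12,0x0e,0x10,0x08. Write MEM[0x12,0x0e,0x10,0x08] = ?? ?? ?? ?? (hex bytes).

  after D0: wrote 5B at 0x05 = 35020c17a9
  after D1: wrote 3B at 0x0c = a9ac35
  after D2: wrote 3B at 0x09 = 488e3d
  after D3: wrote 7B at 0x0d = 020c17488e3da9
query mem[0x12]=0x3d, mem[0x0e]=0x0c, mem[0x10]=0x48, mem[0x08]=0x17

MEM[0x12,0x0e,0x10,0x08] = 3d 0c 48 17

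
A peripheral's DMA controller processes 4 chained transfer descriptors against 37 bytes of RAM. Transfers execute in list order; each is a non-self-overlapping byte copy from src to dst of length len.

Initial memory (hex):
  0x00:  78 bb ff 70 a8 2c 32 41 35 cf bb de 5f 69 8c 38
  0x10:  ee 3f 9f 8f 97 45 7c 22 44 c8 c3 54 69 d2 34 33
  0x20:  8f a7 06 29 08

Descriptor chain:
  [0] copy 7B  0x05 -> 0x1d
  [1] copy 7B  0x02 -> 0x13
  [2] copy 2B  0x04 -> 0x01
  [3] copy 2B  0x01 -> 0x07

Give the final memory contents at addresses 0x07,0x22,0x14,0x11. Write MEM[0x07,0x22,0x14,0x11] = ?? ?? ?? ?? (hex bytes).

MEM[0x07,0x22,0x14,0x11] = a8 bb 70 3f

  after D0: wrote 7B at 0x1d = 2c324135cfbbde
  after D1: wrote 7B at 0x13 = ff70a82c324135
  after D2: wrote 2B at 0x01 = a82c
  after D3: wrote 2B at 0x07 = a82c
query mem[0x07]=0xa8, mem[0x22]=0xbb, mem[0x14]=0x70, mem[0x11]=0x3f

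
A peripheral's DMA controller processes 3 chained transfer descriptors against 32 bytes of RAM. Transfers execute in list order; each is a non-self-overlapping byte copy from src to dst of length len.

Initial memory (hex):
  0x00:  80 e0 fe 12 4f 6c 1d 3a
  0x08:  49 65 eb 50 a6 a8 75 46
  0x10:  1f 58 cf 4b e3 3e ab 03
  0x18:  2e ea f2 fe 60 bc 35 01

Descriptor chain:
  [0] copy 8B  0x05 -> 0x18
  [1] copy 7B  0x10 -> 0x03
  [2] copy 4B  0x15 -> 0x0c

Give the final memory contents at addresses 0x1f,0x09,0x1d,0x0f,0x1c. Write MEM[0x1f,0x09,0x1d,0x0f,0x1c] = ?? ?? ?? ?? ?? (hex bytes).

D0: mem[0x18..0x1f] <- [6c 1d 3a 49 65 eb 50 a6]
D1: mem[0x03..0x09] <- [1f 58 cf 4b e3 3e ab]
D2: mem[0x0c..0x0f] <- [3e ab 03 6c]
query mem[0x1f]=0xa6, mem[0x09]=0xab, mem[0x1d]=0xeb, mem[0x0f]=0x6c, mem[0x1c]=0x65

MEM[0x1f,0x09,0x1d,0x0f,0x1c] = a6 ab eb 6c 65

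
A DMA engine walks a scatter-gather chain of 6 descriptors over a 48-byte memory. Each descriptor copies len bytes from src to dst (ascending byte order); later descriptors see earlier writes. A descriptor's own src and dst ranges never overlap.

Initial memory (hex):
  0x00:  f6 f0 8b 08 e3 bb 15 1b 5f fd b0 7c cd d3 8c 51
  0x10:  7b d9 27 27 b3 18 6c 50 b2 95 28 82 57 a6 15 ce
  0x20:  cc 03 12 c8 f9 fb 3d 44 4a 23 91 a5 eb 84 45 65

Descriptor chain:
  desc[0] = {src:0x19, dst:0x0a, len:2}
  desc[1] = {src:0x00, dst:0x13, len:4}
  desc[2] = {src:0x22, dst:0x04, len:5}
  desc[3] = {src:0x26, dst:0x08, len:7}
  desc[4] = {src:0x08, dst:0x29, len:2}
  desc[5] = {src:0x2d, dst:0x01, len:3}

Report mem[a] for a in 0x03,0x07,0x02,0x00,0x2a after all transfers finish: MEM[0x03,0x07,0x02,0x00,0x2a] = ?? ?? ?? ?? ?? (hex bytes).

  after D0: wrote 2B at 0x0a = 9528
  after D1: wrote 4B at 0x13 = f6f08b08
  after D2: wrote 5B at 0x04 = 12c8f9fb3d
  after D3: wrote 7B at 0x08 = 3d444a2391a5eb
  after D4: wrote 2B at 0x29 = 3d44
  after D5: wrote 3B at 0x01 = 844565
query mem[0x03]=0x65, mem[0x07]=0xfb, mem[0x02]=0x45, mem[0x00]=0xf6, mem[0x2a]=0x44

MEM[0x03,0x07,0x02,0x00,0x2a] = 65 fb 45 f6 44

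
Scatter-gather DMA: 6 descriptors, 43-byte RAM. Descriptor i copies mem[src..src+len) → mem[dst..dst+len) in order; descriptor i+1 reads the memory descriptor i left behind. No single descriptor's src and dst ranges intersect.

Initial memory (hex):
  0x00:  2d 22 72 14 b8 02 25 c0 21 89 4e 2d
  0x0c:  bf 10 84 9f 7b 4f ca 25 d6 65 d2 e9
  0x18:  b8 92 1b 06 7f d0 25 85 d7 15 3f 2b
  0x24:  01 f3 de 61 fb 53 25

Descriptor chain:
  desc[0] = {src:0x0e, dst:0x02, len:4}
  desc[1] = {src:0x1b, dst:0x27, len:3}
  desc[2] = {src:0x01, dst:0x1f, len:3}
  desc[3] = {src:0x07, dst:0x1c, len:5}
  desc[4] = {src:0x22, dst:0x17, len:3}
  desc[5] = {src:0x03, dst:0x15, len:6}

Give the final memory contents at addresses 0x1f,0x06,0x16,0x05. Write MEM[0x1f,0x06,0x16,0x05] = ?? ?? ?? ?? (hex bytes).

[0] 0x0e->0x02 len=4 : 84 9f 7b 4f
[1] 0x1b->0x27 len=3 : 06 7f d0
[2] 0x01->0x1f len=3 : 22 84 9f
[3] 0x07->0x1c len=5 : c0 21 89 4e 2d
[4] 0x22->0x17 len=3 : 3f 2b 01
[5] 0x03->0x15 len=6 : 9f 7b 4f 25 c0 21
query mem[0x1f]=0x4e, mem[0x06]=0x25, mem[0x16]=0x7b, mem[0x05]=0x4f

MEM[0x1f,0x06,0x16,0x05] = 4e 25 7b 4f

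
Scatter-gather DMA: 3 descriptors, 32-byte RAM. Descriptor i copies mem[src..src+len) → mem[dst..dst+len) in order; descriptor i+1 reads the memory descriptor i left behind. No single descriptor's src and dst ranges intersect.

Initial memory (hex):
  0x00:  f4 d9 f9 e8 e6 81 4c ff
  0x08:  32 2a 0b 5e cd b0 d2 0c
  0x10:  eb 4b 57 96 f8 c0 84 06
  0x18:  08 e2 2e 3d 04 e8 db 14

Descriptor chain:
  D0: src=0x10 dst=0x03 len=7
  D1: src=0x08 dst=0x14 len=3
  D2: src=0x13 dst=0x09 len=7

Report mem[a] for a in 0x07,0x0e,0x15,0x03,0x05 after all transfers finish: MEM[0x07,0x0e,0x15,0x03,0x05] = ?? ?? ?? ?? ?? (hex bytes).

MEM[0x07,0x0e,0x15,0x03,0x05] = f8 08 84 eb 57

  after D0: wrote 7B at 0x03 = eb4b5796f8c084
  after D1: wrote 3B at 0x14 = c0840b
  after D2: wrote 7B at 0x09 = 96c0840b0608e2
query mem[0x07]=0xf8, mem[0x0e]=0x08, mem[0x15]=0x84, mem[0x03]=0xeb, mem[0x05]=0x57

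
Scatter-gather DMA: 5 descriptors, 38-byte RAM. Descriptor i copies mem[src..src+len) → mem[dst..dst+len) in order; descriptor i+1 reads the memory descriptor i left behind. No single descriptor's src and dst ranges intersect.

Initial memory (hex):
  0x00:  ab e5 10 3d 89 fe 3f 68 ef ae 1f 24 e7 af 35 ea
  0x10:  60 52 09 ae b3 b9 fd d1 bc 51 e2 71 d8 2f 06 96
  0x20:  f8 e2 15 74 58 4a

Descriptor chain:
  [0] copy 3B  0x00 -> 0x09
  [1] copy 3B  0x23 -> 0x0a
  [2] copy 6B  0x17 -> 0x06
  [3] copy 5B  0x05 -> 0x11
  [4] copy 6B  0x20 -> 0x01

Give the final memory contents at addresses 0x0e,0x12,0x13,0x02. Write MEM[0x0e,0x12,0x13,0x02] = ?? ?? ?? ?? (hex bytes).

MEM[0x0e,0x12,0x13,0x02] = 35 d1 bc e2

  after D0: wrote 3B at 0x09 = abe510
  after D1: wrote 3B at 0x0a = 74584a
  after D2: wrote 6B at 0x06 = d1bc51e271d8
  after D3: wrote 5B at 0x11 = fed1bc51e2
  after D4: wrote 6B at 0x01 = f8e21574584a
query mem[0x0e]=0x35, mem[0x12]=0xd1, mem[0x13]=0xbc, mem[0x02]=0xe2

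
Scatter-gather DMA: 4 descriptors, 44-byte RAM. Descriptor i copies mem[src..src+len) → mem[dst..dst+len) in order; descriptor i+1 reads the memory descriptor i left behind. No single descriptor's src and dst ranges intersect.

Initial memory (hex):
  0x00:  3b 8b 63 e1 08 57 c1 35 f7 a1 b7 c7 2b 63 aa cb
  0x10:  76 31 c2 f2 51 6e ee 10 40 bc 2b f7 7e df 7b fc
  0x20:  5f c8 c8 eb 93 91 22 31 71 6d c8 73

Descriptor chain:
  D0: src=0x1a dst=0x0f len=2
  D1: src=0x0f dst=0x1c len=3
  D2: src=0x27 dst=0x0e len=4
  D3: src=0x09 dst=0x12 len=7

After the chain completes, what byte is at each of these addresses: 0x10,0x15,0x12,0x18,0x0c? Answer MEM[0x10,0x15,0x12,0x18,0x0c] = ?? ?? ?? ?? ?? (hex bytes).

MEM[0x10,0x15,0x12,0x18,0x0c] = 6d 2b a1 71 2b

#0 dst[0x0f+2] := {0x2b,0xf7}
#1 dst[0x1c+3] := {0x2b,0xf7,0x31}
#2 dst[0x0e+4] := {0x31,0x71,0x6d,0xc8}
#3 dst[0x12+7] := {0xa1,0xb7,0xc7,0x2b,0x63,0x31,0x71}
query mem[0x10]=0x6d, mem[0x15]=0x2b, mem[0x12]=0xa1, mem[0x18]=0x71, mem[0x0c]=0x2b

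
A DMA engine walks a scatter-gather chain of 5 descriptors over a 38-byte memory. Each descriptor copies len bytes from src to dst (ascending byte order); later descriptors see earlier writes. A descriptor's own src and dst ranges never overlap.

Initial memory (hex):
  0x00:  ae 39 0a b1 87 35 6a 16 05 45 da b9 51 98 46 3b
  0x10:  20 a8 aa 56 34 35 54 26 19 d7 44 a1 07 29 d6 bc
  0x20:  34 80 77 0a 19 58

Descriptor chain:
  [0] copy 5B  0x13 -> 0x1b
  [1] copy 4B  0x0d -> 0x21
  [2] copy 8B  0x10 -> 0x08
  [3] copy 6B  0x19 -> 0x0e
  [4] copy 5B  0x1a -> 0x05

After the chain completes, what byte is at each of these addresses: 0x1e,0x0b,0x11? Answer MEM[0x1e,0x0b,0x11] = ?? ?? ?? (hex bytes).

MEM[0x1e,0x0b,0x11] = 54 56 34

  after D0: wrote 5B at 0x1b = 5634355426
  after D1: wrote 4B at 0x21 = 98463b20
  after D2: wrote 8B at 0x08 = 20a8aa5634355426
  after D3: wrote 6B at 0x0e = d74456343554
  after D4: wrote 5B at 0x05 = 4456343554
query mem[0x1e]=0x54, mem[0x0b]=0x56, mem[0x11]=0x34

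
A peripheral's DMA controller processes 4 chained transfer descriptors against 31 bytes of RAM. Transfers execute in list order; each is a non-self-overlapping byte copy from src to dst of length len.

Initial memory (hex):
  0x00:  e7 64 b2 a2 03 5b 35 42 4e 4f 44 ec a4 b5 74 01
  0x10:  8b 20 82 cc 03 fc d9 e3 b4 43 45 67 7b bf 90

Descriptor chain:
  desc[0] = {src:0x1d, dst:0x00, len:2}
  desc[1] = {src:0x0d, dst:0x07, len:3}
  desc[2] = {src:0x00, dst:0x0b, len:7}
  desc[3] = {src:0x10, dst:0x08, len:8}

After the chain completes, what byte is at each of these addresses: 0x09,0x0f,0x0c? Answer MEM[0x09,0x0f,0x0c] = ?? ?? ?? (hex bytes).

MEM[0x09,0x0f,0x0c] = 35 e3 03

D0: mem[0x00..0x01] <- [bf 90]
D1: mem[0x07..0x09] <- [b5 74 01]
D2: mem[0x0b..0x11] <- [bf 90 b2 a2 03 5b 35]
D3: mem[0x08..0x0f] <- [5b 35 82 cc 03 fc d9 e3]
query mem[0x09]=0x35, mem[0x0f]=0xe3, mem[0x0c]=0x03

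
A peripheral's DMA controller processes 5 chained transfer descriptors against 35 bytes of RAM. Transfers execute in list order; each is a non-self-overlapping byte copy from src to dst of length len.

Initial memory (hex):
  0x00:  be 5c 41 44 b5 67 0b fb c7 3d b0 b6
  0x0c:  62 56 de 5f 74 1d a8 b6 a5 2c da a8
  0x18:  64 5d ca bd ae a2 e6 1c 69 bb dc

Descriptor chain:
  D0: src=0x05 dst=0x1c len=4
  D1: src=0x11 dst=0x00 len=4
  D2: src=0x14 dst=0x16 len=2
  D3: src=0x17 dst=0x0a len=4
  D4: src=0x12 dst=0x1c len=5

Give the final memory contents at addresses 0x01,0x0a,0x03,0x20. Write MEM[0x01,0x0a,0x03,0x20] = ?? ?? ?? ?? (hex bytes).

[0] 0x05->0x1c len=4 : 67 0b fb c7
[1] 0x11->0x00 len=4 : 1d a8 b6 a5
[2] 0x14->0x16 len=2 : a5 2c
[3] 0x17->0x0a len=4 : 2c 64 5d ca
[4] 0x12->0x1c len=5 : a8 b6 a5 2c a5
query mem[0x01]=0xa8, mem[0x0a]=0x2c, mem[0x03]=0xa5, mem[0x20]=0xa5

MEM[0x01,0x0a,0x03,0x20] = a8 2c a5 a5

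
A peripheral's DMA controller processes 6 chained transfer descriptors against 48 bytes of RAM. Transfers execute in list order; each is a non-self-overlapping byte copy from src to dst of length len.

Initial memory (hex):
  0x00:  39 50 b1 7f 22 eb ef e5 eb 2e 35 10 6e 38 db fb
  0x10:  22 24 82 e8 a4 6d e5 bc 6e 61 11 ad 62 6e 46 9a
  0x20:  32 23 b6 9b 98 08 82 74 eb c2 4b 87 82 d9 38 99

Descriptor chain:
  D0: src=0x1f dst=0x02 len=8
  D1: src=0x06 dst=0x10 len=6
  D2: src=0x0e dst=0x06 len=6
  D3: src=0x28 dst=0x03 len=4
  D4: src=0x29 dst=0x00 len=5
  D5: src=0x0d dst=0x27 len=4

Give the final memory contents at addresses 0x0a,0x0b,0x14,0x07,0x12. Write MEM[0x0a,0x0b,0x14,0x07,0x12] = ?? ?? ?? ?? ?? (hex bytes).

  after D0: wrote 8B at 0x02 = 9a3223b69b980882
  after D1: wrote 6B at 0x10 = 9b9808823510
  after D2: wrote 6B at 0x06 = dbfb9b980882
  after D3: wrote 4B at 0x03 = ebc24b87
  after D4: wrote 5B at 0x00 = c24b8782d9
  after D5: wrote 4B at 0x27 = 38dbfb9b
query mem[0x0a]=0x08, mem[0x0b]=0x82, mem[0x14]=0x35, mem[0x07]=0xfb, mem[0x12]=0x08

MEM[0x0a,0x0b,0x14,0x07,0x12] = 08 82 35 fb 08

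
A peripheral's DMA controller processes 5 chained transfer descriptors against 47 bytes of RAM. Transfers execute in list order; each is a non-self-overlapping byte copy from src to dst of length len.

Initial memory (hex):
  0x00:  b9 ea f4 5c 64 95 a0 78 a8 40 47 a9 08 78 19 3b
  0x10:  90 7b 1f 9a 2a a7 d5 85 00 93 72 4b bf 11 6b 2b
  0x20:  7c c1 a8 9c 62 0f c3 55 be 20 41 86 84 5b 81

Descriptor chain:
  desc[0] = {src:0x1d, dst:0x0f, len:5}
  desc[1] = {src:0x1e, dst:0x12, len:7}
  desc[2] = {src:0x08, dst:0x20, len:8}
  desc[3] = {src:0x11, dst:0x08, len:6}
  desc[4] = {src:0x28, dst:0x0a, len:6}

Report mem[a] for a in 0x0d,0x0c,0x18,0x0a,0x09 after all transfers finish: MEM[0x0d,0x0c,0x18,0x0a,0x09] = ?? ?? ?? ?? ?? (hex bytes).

#0 dst[0x0f+5] := {0x11,0x6b,0x2b,0x7c,0xc1}
#1 dst[0x12+7] := {0x6b,0x2b,0x7c,0xc1,0xa8,0x9c,0x62}
#2 dst[0x20+8] := {0xa8,0x40,0x47,0xa9,0x08,0x78,0x19,0x11}
#3 dst[0x08+6] := {0x2b,0x6b,0x2b,0x7c,0xc1,0xa8}
#4 dst[0x0a+6] := {0xbe,0x20,0x41,0x86,0x84,0x5b}
query mem[0x0d]=0x86, mem[0x0c]=0x41, mem[0x18]=0x62, mem[0x0a]=0xbe, mem[0x09]=0x6b

MEM[0x0d,0x0c,0x18,0x0a,0x09] = 86 41 62 be 6b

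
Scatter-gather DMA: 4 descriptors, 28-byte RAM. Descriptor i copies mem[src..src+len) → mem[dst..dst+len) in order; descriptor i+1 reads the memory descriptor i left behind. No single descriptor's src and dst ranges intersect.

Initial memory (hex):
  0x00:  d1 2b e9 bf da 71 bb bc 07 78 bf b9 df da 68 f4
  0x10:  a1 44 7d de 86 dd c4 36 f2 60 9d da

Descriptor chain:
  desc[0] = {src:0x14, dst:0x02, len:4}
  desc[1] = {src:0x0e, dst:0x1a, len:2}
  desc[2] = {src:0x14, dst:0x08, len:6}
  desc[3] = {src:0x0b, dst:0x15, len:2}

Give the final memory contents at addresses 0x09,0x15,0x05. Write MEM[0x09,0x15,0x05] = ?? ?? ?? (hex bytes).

MEM[0x09,0x15,0x05] = dd 36 36

  after D0: wrote 4B at 0x02 = 86ddc436
  after D1: wrote 2B at 0x1a = 68f4
  after D2: wrote 6B at 0x08 = 86ddc436f260
  after D3: wrote 2B at 0x15 = 36f2
query mem[0x09]=0xdd, mem[0x15]=0x36, mem[0x05]=0x36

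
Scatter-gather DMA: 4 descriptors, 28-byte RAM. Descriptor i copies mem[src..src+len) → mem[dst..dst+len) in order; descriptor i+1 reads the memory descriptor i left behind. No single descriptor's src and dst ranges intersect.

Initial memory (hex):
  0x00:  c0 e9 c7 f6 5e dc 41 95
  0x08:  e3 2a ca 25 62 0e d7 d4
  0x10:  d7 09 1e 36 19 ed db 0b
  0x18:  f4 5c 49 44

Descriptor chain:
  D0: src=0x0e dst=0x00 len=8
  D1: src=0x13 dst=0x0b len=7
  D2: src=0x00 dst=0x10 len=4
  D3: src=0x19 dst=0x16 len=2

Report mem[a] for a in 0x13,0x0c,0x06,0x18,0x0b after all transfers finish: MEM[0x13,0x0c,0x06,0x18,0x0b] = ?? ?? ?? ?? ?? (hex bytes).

MEM[0x13,0x0c,0x06,0x18,0x0b] = 09 19 19 f4 36

[0] 0x0e->0x00 len=8 : d7 d4 d7 09 1e 36 19 ed
[1] 0x13->0x0b len=7 : 36 19 ed db 0b f4 5c
[2] 0x00->0x10 len=4 : d7 d4 d7 09
[3] 0x19->0x16 len=2 : 5c 49
query mem[0x13]=0x09, mem[0x0c]=0x19, mem[0x06]=0x19, mem[0x18]=0xf4, mem[0x0b]=0x36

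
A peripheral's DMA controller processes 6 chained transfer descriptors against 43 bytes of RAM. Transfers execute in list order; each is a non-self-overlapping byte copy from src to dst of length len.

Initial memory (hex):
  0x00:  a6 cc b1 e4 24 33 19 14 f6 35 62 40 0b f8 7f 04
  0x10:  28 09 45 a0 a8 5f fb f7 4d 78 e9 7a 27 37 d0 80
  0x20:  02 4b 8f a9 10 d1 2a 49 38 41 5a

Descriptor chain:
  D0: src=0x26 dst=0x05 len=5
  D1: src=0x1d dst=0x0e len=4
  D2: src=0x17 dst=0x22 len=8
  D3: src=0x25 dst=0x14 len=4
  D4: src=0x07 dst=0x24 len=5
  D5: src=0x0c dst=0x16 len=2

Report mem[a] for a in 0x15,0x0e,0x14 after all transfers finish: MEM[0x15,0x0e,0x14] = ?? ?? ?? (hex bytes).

D0: mem[0x05..0x09] <- [2a 49 38 41 5a]
D1: mem[0x0e..0x11] <- [37 d0 80 02]
D2: mem[0x22..0x29] <- [f7 4d 78 e9 7a 27 37 d0]
D3: mem[0x14..0x17] <- [e9 7a 27 37]
D4: mem[0x24..0x28] <- [38 41 5a 62 40]
D5: mem[0x16..0x17] <- [0b f8]
query mem[0x15]=0x7a, mem[0x0e]=0x37, mem[0x14]=0xe9

MEM[0x15,0x0e,0x14] = 7a 37 e9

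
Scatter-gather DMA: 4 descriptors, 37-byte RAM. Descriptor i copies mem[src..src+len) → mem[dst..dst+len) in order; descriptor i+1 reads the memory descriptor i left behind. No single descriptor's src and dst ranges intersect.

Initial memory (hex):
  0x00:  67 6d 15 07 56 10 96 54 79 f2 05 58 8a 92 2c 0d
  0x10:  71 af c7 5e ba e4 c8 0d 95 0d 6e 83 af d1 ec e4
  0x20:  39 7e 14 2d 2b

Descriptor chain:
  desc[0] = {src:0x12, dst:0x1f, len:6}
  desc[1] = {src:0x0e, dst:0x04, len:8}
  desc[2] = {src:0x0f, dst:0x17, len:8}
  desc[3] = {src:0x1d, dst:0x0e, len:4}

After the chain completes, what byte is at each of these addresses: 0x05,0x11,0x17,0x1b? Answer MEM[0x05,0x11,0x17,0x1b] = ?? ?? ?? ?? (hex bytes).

#0 dst[0x1f+6] := {0xc7,0x5e,0xba,0xe4,0xc8,0x0d}
#1 dst[0x04+8] := {0x2c,0x0d,0x71,0xaf,0xc7,0x5e,0xba,0xe4}
#2 dst[0x17+8] := {0x0d,0x71,0xaf,0xc7,0x5e,0xba,0xe4,0xc8}
#3 dst[0x0e+4] := {0xe4,0xc8,0xc7,0x5e}
query mem[0x05]=0x0d, mem[0x11]=0x5e, mem[0x17]=0x0d, mem[0x1b]=0x5e

MEM[0x05,0x11,0x17,0x1b] = 0d 5e 0d 5e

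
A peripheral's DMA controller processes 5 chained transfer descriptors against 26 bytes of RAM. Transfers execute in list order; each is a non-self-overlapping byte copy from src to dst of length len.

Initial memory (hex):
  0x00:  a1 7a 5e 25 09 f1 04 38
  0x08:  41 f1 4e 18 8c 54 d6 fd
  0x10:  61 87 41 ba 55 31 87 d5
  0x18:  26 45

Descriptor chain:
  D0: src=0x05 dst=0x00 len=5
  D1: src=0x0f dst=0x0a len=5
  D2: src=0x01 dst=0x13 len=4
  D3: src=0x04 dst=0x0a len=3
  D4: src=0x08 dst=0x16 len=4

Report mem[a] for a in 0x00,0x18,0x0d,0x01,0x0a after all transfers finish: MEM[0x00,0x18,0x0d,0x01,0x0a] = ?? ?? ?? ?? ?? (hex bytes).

  after D0: wrote 5B at 0x00 = f1043841f1
  after D1: wrote 5B at 0x0a = fd618741ba
  after D2: wrote 4B at 0x13 = 043841f1
  after D3: wrote 3B at 0x0a = f1f104
  after D4: wrote 4B at 0x16 = 41f1f1f1
query mem[0x00]=0xf1, mem[0x18]=0xf1, mem[0x0d]=0x41, mem[0x01]=0x04, mem[0x0a]=0xf1

MEM[0x00,0x18,0x0d,0x01,0x0a] = f1 f1 41 04 f1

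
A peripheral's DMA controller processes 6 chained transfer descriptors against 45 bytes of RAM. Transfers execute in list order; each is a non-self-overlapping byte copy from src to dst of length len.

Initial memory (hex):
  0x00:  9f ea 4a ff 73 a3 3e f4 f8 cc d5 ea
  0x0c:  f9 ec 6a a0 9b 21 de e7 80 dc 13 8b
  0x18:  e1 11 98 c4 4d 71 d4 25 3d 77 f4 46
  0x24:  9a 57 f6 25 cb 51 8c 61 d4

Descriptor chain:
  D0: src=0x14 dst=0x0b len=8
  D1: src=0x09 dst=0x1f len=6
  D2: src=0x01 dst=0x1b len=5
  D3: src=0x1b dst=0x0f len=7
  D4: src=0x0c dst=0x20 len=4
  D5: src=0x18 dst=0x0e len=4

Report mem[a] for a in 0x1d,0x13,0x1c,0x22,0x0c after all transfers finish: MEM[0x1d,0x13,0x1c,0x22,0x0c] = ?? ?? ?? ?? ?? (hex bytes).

D0: mem[0x0b..0x12] <- [80 dc 13 8b e1 11 98 c4]
D1: mem[0x1f..0x24] <- [cc d5 80 dc 13 8b]
D2: mem[0x1b..0x1f] <- [ea 4a ff 73 a3]
D3: mem[0x0f..0x15] <- [ea 4a ff 73 a3 d5 80]
D4: mem[0x20..0x23] <- [dc 13 8b ea]
D5: mem[0x0e..0x11] <- [e1 11 98 ea]
query mem[0x1d]=0xff, mem[0x13]=0xa3, mem[0x1c]=0x4a, mem[0x22]=0x8b, mem[0x0c]=0xdc

MEM[0x1d,0x13,0x1c,0x22,0x0c] = ff a3 4a 8b dc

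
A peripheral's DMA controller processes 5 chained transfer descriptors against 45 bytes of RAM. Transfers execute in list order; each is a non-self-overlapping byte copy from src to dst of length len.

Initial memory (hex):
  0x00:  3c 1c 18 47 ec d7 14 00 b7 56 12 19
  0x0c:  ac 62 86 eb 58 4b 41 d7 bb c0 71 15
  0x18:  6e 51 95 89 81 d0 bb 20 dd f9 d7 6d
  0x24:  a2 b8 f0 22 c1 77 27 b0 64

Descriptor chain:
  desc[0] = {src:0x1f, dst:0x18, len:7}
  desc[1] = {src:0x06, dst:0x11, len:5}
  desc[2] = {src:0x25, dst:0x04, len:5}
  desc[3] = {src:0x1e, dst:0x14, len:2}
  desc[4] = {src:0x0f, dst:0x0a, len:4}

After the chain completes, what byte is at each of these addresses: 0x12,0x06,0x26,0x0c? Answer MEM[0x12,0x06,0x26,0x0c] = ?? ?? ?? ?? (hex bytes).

MEM[0x12,0x06,0x26,0x0c] = 00 22 f0 14

#0 dst[0x18+7] := {0x20,0xdd,0xf9,0xd7,0x6d,0xa2,0xb8}
#1 dst[0x11+5] := {0x14,0x00,0xb7,0x56,0x12}
#2 dst[0x04+5] := {0xb8,0xf0,0x22,0xc1,0x77}
#3 dst[0x14+2] := {0xb8,0x20}
#4 dst[0x0a+4] := {0xeb,0x58,0x14,0x00}
query mem[0x12]=0x00, mem[0x06]=0x22, mem[0x26]=0xf0, mem[0x0c]=0x14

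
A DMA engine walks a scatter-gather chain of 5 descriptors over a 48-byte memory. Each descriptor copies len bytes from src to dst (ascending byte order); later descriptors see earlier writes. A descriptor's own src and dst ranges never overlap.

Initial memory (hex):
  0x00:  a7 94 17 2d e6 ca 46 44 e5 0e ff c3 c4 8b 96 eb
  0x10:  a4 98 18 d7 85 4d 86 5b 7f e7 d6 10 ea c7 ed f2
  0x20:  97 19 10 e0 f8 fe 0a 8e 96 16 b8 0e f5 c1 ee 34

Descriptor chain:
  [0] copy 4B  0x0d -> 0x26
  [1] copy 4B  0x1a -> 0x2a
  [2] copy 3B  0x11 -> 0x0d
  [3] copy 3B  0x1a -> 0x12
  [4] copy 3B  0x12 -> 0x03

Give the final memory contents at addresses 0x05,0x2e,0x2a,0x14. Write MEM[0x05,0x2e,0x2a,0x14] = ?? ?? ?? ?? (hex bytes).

[0] 0x0d->0x26 len=4 : 8b 96 eb a4
[1] 0x1a->0x2a len=4 : d6 10 ea c7
[2] 0x11->0x0d len=3 : 98 18 d7
[3] 0x1a->0x12 len=3 : d6 10 ea
[4] 0x12->0x03 len=3 : d6 10 ea
query mem[0x05]=0xea, mem[0x2e]=0xee, mem[0x2a]=0xd6, mem[0x14]=0xea

MEM[0x05,0x2e,0x2a,0x14] = ea ee d6 ea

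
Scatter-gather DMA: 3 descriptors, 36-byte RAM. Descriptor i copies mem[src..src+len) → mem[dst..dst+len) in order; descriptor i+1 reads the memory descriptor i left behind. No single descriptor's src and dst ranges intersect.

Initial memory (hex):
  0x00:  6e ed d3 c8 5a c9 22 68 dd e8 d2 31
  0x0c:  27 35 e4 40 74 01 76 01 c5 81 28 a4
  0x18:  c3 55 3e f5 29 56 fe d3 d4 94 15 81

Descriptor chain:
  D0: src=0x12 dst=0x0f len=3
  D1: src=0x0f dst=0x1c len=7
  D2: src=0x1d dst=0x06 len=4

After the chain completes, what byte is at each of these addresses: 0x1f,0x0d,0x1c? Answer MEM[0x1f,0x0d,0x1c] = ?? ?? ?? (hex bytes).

  after D0: wrote 3B at 0x0f = 7601c5
  after D1: wrote 7B at 0x1c = 7601c57601c581
  after D2: wrote 4B at 0x06 = 01c57601
query mem[0x1f]=0x76, mem[0x0d]=0x35, mem[0x1c]=0x76

MEM[0x1f,0x0d,0x1c] = 76 35 76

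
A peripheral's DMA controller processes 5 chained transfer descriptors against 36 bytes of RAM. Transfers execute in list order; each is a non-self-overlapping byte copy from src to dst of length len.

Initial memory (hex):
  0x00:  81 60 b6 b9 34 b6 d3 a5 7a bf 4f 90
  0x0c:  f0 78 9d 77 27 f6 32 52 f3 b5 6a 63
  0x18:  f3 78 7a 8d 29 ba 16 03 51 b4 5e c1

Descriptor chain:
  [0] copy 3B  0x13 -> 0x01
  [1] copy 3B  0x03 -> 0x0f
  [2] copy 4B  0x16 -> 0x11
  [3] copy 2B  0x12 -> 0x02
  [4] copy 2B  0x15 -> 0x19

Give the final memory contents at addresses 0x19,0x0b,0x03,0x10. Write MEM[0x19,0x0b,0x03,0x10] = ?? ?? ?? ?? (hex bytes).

[0] 0x13->0x01 len=3 : 52 f3 b5
[1] 0x03->0x0f len=3 : b5 34 b6
[2] 0x16->0x11 len=4 : 6a 63 f3 78
[3] 0x12->0x02 len=2 : 63 f3
[4] 0x15->0x19 len=2 : b5 6a
query mem[0x19]=0xb5, mem[0x0b]=0x90, mem[0x03]=0xf3, mem[0x10]=0x34

MEM[0x19,0x0b,0x03,0x10] = b5 90 f3 34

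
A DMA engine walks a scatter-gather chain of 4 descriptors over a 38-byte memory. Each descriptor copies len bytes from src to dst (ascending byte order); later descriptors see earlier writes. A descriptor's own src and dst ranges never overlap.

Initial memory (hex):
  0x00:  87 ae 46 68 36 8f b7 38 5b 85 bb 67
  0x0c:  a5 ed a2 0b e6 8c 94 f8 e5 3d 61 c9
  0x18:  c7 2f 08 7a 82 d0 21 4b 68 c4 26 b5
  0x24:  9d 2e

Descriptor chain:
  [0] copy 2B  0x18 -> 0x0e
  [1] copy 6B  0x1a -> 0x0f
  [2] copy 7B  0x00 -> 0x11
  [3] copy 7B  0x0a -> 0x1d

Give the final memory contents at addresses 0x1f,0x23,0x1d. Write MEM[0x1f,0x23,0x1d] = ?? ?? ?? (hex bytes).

D0: mem[0x0e..0x0f] <- [c7 2f]
D1: mem[0x0f..0x14] <- [08 7a 82 d0 21 4b]
D2: mem[0x11..0x17] <- [87 ae 46 68 36 8f b7]
D3: mem[0x1d..0x23] <- [bb 67 a5 ed c7 08 7a]
query mem[0x1f]=0xa5, mem[0x23]=0x7a, mem[0x1d]=0xbb

MEM[0x1f,0x23,0x1d] = a5 7a bb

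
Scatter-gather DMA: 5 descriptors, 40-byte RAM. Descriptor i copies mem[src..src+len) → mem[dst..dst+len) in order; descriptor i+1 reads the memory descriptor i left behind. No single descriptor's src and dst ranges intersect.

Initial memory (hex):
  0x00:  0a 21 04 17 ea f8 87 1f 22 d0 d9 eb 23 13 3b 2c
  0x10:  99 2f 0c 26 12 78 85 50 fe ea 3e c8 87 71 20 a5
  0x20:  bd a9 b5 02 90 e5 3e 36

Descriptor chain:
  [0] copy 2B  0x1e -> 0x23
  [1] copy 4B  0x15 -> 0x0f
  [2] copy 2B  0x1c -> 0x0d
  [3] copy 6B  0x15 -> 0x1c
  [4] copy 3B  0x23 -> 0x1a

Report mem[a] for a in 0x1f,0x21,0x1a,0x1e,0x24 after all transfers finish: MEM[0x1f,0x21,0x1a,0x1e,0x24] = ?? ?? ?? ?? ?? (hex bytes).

MEM[0x1f,0x21,0x1a,0x1e,0x24] = fe 3e 20 50 a5

D0: mem[0x23..0x24] <- [20 a5]
D1: mem[0x0f..0x12] <- [78 85 50 fe]
D2: mem[0x0d..0x0e] <- [87 71]
D3: mem[0x1c..0x21] <- [78 85 50 fe ea 3e]
D4: mem[0x1a..0x1c] <- [20 a5 e5]
query mem[0x1f]=0xfe, mem[0x21]=0x3e, mem[0x1a]=0x20, mem[0x1e]=0x50, mem[0x24]=0xa5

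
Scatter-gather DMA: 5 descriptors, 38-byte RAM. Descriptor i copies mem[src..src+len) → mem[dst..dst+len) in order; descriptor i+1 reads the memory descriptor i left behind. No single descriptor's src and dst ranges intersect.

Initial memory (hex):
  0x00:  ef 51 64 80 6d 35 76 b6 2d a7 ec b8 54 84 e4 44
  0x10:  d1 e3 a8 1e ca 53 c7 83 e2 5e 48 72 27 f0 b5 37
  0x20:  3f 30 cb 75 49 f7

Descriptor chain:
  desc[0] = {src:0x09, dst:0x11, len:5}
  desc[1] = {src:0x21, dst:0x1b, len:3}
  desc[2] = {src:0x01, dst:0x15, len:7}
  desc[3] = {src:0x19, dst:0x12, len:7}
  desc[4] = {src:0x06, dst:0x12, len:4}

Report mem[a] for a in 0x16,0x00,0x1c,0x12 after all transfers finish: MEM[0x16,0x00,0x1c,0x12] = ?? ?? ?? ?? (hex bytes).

D0: mem[0x11..0x15] <- [a7 ec b8 54 84]
D1: mem[0x1b..0x1d] <- [30 cb 75]
D2: mem[0x15..0x1b] <- [51 64 80 6d 35 76 b6]
D3: mem[0x12..0x18] <- [35 76 b6 cb 75 b5 37]
D4: mem[0x12..0x15] <- [76 b6 2d a7]
query mem[0x16]=0x75, mem[0x00]=0xef, mem[0x1c]=0xcb, mem[0x12]=0x76

MEM[0x16,0x00,0x1c,0x12] = 75 ef cb 76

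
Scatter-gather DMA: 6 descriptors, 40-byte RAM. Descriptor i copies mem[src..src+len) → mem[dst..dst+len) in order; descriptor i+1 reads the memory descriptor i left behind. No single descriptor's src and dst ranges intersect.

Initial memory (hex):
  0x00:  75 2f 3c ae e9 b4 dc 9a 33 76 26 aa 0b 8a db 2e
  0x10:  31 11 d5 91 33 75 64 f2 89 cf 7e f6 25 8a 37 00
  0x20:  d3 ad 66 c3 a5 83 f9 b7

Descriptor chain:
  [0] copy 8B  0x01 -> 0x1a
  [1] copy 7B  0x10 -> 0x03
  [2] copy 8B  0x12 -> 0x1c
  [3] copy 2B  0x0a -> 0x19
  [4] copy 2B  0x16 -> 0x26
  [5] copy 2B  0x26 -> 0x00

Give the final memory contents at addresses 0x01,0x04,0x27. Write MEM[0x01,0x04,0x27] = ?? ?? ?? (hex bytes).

MEM[0x01,0x04,0x27] = f2 11 f2

  after D0: wrote 8B at 0x1a = 2f3caee9b4dc9a33
  after D1: wrote 7B at 0x03 = 3111d591337564
  after D2: wrote 8B at 0x1c = d591337564f289cf
  after D3: wrote 2B at 0x19 = 26aa
  after D4: wrote 2B at 0x26 = 64f2
  after D5: wrote 2B at 0x00 = 64f2
query mem[0x01]=0xf2, mem[0x04]=0x11, mem[0x27]=0xf2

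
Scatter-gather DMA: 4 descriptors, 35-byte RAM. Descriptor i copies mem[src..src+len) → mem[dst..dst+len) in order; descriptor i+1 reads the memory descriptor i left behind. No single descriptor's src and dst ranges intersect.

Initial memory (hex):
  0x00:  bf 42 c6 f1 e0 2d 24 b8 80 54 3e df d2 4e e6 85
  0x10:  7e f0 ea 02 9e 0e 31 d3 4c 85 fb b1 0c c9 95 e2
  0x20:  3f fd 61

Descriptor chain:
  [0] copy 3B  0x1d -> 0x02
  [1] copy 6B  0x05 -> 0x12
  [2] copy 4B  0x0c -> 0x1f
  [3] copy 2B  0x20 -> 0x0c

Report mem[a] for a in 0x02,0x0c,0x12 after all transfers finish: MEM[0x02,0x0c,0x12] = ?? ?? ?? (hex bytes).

MEM[0x02,0x0c,0x12] = c9 4e 2d

D0: mem[0x02..0x04] <- [c9 95 e2]
D1: mem[0x12..0x17] <- [2d 24 b8 80 54 3e]
D2: mem[0x1f..0x22] <- [d2 4e e6 85]
D3: mem[0x0c..0x0d] <- [4e e6]
query mem[0x02]=0xc9, mem[0x0c]=0x4e, mem[0x12]=0x2d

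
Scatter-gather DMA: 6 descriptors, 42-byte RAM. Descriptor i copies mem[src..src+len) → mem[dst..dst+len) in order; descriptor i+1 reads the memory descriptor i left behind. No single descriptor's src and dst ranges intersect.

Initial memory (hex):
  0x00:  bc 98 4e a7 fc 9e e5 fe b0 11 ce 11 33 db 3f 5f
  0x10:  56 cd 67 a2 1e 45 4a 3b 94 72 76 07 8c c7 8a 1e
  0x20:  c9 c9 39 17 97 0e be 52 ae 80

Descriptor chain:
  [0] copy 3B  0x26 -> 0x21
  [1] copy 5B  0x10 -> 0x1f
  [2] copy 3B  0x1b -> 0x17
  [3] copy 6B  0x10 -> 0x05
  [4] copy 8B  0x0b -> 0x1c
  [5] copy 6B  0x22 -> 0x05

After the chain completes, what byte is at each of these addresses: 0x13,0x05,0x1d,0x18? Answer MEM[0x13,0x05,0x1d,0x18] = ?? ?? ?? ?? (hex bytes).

[0] 0x26->0x21 len=3 : be 52 ae
[1] 0x10->0x1f len=5 : 56 cd 67 a2 1e
[2] 0x1b->0x17 len=3 : 07 8c c7
[3] 0x10->0x05 len=6 : 56 cd 67 a2 1e 45
[4] 0x0b->0x1c len=8 : 11 33 db 3f 5f 56 cd 67
[5] 0x22->0x05 len=6 : cd 67 97 0e be 52
query mem[0x13]=0xa2, mem[0x05]=0xcd, mem[0x1d]=0x33, mem[0x18]=0x8c

MEM[0x13,0x05,0x1d,0x18] = a2 cd 33 8c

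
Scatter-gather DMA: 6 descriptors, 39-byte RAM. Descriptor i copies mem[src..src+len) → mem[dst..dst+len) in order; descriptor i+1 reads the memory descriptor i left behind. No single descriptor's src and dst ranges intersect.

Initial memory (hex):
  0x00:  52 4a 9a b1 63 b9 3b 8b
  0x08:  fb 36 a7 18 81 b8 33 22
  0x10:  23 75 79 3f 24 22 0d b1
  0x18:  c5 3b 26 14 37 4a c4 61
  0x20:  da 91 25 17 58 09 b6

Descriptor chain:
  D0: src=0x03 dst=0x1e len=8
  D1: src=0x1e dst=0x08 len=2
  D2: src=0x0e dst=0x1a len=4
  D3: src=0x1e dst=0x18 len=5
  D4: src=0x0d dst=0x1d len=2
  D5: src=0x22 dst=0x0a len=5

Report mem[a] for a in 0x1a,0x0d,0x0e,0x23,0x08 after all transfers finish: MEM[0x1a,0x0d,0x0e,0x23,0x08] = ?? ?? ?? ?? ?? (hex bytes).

D0: mem[0x1e..0x25] <- [b1 63 b9 3b 8b fb 36 a7]
D1: mem[0x08..0x09] <- [b1 63]
D2: mem[0x1a..0x1d] <- [33 22 23 75]
D3: mem[0x18..0x1c] <- [b1 63 b9 3b 8b]
D4: mem[0x1d..0x1e] <- [b8 33]
D5: mem[0x0a..0x0e] <- [8b fb 36 a7 b6]
query mem[0x1a]=0xb9, mem[0x0d]=0xa7, mem[0x0e]=0xb6, mem[0x23]=0xfb, mem[0x08]=0xb1

MEM[0x1a,0x0d,0x0e,0x23,0x08] = b9 a7 b6 fb b1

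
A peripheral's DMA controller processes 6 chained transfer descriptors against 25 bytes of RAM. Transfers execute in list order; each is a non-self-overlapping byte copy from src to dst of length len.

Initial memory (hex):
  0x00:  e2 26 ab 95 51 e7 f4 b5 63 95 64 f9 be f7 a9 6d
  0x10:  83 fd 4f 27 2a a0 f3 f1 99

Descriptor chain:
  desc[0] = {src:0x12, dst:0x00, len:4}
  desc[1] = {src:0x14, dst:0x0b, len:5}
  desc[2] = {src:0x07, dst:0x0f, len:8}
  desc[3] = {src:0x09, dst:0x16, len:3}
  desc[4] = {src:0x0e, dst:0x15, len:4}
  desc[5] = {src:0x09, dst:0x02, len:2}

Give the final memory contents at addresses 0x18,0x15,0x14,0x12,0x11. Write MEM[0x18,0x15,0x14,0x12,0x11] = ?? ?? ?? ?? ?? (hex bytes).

MEM[0x18,0x15,0x14,0x12,0x11] = 95 f1 a0 64 95

[0] 0x12->0x00 len=4 : 4f 27 2a a0
[1] 0x14->0x0b len=5 : 2a a0 f3 f1 99
[2] 0x07->0x0f len=8 : b5 63 95 64 2a a0 f3 f1
[3] 0x09->0x16 len=3 : 95 64 2a
[4] 0x0e->0x15 len=4 : f1 b5 63 95
[5] 0x09->0x02 len=2 : 95 64
query mem[0x18]=0x95, mem[0x15]=0xf1, mem[0x14]=0xa0, mem[0x12]=0x64, mem[0x11]=0x95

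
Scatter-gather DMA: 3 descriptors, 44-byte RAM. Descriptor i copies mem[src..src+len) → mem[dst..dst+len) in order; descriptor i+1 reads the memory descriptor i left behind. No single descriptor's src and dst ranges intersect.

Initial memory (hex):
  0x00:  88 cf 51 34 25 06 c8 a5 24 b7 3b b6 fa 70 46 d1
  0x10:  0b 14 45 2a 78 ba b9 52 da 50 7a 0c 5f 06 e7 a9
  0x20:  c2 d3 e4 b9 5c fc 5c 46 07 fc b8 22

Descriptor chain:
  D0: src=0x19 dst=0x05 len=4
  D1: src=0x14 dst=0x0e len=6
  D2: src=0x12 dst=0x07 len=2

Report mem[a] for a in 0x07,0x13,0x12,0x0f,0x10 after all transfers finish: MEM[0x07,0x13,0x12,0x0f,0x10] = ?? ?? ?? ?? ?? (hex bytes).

[0] 0x19->0x05 len=4 : 50 7a 0c 5f
[1] 0x14->0x0e len=6 : 78 ba b9 52 da 50
[2] 0x12->0x07 len=2 : da 50
query mem[0x07]=0xda, mem[0x13]=0x50, mem[0x12]=0xda, mem[0x0f]=0xba, mem[0x10]=0xb9

MEM[0x07,0x13,0x12,0x0f,0x10] = da 50 da ba b9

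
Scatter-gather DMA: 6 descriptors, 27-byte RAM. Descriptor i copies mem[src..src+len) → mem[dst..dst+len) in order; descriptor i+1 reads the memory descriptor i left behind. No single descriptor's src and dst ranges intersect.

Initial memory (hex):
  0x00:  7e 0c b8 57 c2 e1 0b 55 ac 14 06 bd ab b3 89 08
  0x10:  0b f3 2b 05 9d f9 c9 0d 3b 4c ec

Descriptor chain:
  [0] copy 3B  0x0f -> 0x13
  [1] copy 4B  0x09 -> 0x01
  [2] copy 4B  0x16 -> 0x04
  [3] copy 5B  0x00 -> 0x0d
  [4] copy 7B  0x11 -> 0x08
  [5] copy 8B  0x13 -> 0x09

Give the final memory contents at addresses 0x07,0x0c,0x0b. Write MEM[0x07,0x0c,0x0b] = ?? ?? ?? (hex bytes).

MEM[0x07,0x0c,0x0b] = 4c c9 f3

#0 dst[0x13+3] := {0x08,0x0b,0xf3}
#1 dst[0x01+4] := {0x14,0x06,0xbd,0xab}
#2 dst[0x04+4] := {0xc9,0x0d,0x3b,0x4c}
#3 dst[0x0d+5] := {0x7e,0x14,0x06,0xbd,0xc9}
#4 dst[0x08+7] := {0xc9,0x2b,0x08,0x0b,0xf3,0xc9,0x0d}
#5 dst[0x09+8] := {0x08,0x0b,0xf3,0xc9,0x0d,0x3b,0x4c,0xec}
query mem[0x07]=0x4c, mem[0x0c]=0xc9, mem[0x0b]=0xf3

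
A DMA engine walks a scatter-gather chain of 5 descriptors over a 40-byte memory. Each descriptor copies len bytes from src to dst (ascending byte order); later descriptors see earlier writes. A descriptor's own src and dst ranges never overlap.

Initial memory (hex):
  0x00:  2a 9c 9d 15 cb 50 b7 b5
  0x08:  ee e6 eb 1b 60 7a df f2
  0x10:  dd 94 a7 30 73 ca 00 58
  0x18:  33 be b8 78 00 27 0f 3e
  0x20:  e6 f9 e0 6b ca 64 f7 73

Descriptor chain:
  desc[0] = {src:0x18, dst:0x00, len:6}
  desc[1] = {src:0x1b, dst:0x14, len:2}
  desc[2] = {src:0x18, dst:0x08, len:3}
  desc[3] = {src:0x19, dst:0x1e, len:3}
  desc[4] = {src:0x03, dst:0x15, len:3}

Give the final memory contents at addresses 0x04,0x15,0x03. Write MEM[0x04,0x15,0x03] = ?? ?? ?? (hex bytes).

MEM[0x04,0x15,0x03] = 00 78 78

[0] 0x18->0x00 len=6 : 33 be b8 78 00 27
[1] 0x1b->0x14 len=2 : 78 00
[2] 0x18->0x08 len=3 : 33 be b8
[3] 0x19->0x1e len=3 : be b8 78
[4] 0x03->0x15 len=3 : 78 00 27
query mem[0x04]=0x00, mem[0x15]=0x78, mem[0x03]=0x78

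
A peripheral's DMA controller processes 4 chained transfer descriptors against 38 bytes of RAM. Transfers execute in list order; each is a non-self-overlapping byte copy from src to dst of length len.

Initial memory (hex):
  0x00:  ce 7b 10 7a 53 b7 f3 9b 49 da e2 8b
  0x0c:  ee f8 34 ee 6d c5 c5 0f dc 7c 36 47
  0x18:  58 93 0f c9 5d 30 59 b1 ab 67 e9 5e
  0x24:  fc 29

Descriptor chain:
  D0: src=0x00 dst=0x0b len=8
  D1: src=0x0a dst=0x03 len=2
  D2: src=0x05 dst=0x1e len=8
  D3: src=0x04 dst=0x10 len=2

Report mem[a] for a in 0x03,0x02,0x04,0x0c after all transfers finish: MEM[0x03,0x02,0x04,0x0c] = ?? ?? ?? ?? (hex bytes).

D0: mem[0x0b..0x12] <- [ce 7b 10 7a 53 b7 f3 9b]
D1: mem[0x03..0x04] <- [e2 ce]
D2: mem[0x1e..0x25] <- [b7 f3 9b 49 da e2 ce 7b]
D3: mem[0x10..0x11] <- [ce b7]
query mem[0x03]=0xe2, mem[0x02]=0x10, mem[0x04]=0xce, mem[0x0c]=0x7b

MEM[0x03,0x02,0x04,0x0c] = e2 10 ce 7b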